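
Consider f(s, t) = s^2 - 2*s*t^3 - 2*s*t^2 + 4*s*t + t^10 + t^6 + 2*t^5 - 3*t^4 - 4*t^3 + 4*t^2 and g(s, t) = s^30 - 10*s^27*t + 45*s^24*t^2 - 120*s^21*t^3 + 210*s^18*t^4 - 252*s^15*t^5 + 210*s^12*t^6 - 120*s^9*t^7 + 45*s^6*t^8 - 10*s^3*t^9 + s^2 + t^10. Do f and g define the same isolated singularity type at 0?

Yes.

The Hessian of f at 0 has rank 1. Corank 1: A-series; mu = 9 gives A_9. The Hessian of g at 0 has rank 1. Corank 1: A-series; mu = 9 gives A_9. Both have type A_9, hence right-equivalent.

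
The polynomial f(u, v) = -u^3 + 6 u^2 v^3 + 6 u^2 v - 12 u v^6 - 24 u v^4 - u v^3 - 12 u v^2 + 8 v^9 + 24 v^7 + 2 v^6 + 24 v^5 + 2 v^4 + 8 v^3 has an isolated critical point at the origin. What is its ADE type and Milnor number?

Type E_{7}, Milnor number mu = 7.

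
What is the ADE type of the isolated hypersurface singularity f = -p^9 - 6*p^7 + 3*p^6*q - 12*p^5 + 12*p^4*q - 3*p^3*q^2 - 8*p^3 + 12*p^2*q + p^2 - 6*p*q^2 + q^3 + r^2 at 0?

A2

The Hessian of f at 0 is [[2, 0, 0], [0, 0, 0], [0, 0, 2]] with rank 2, so corank 1. A Groebner basis of the Jacobian ideal J(f) in C{p,q,r} is {q^2, p, r}; counting standard monomials gives mu = 2. Corank 1: A-series; mu = 2 gives A_2.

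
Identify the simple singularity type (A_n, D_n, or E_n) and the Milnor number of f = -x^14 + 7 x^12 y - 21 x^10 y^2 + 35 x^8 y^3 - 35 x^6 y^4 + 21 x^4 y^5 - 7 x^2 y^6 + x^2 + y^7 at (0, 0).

Type A_6, Milnor number mu = 6.

The Hessian of f at 0 is [[2, 0], [0, 0]] with rank 1, so corank 1. A Groebner basis of the Jacobian ideal J(f) in C{x,y} is {y^6, x}; counting standard monomials gives mu = 6. Corank 1: A-series; mu = 6 gives A_6.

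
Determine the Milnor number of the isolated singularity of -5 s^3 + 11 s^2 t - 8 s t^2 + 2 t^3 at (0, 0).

The Hessian of f at 0 has rank 0. Corank 2; j^3 = -(s - t)*(5*s^2 - 6*s*t + 2*t^2) splits into three distinct lines over C (the quadratic factor has nonzero discriminant), so D_4.

4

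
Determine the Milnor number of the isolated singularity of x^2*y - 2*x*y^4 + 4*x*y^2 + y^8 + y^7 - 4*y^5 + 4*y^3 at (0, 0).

The Hessian of f at 0 has rank 0. Corank 2; j^3 = y*(x + 2*y)^2 has shape L^2 M (L != M), so D-series; mu = 9 gives D_9.

9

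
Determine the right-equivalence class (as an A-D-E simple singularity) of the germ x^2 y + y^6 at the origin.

The Hessian of f at 0 is [[0, 0], [0, 0]] with rank 0, so corank 2. A Groebner basis of the Jacobian ideal J(f) in C{x,y} is {x^2/6 + y^5, x^3, x*y}; counting standard monomials gives mu = 7. Corank 2; j^3 = x^2*y has shape L^2 M (L != M), so D-series; mu = 7 gives D_7.

D_{7}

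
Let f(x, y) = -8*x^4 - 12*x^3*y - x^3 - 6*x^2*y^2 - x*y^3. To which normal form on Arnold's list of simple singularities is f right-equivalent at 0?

E7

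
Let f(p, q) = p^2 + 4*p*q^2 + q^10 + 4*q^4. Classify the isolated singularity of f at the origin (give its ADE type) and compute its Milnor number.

The Hessian of f at 0 is [[2, 0], [0, 0]] with rank 1, so corank 1. A Groebner basis of the Jacobian ideal J(f) in C{p,q} is {p^5, p^4*q, p/2 + q^2}; counting standard monomials gives mu = 9. Corank 1: A-series; mu = 9 gives A_9.

Type A_9, Milnor number mu = 9.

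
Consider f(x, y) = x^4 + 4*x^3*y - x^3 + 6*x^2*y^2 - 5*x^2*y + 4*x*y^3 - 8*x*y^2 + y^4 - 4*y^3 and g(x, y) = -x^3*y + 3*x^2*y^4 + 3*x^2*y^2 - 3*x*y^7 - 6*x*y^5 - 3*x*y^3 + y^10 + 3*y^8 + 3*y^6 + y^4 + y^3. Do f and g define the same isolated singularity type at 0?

The Hessian of f at 0 has rank 0. Corank 2; j^3 = -(x + y)*(x + 2*y)^2 has shape L^2 M (L != M), so D-series; mu = 5 gives D_5. The Hessian of g at 0 has rank 0. Corank 2; j^3 = y^3 is a perfect cube, so E-series; the 4-jet and mu = 7 give E_7. f is D_5 but g is E_7, hence not right-equivalent.

No.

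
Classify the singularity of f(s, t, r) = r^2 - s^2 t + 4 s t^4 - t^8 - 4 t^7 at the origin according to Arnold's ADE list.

D_9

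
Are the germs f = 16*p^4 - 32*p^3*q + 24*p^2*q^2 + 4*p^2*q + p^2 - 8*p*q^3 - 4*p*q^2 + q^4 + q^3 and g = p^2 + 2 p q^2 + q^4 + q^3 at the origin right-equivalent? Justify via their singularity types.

Yes.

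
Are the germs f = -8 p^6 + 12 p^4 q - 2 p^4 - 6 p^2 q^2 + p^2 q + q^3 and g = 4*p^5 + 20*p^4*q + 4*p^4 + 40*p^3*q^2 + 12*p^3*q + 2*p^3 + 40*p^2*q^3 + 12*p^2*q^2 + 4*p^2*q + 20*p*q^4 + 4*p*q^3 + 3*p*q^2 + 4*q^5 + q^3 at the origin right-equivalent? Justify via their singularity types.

Yes.

The Hessian of f at 0 has rank 0. Corank 2; j^3 = q*(p^2 + q^2) splits into three distinct lines over C (the quadratic factor has nonzero discriminant), so D_4. The Hessian of g at 0 has rank 0. Corank 2; j^3 = (p + q)*(2*p^2 + 2*p*q + q^2) splits into three distinct lines over C (the quadratic factor has nonzero discriminant), so D_4. Both have type D_4, hence right-equivalent.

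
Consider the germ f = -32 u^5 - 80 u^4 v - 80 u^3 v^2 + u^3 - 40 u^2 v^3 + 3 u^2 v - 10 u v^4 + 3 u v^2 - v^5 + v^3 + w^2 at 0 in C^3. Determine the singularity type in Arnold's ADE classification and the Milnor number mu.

Type E_{8}, Milnor number mu = 8.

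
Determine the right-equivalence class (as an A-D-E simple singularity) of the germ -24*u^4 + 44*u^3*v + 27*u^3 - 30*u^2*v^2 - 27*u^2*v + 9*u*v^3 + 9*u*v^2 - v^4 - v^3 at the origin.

E_{7}

The Hessian of f at 0 has rank 0. Corank 2; j^3 = (3*u - v)^3 is a perfect cube, so E-series; the 4-jet and mu = 7 give E_7.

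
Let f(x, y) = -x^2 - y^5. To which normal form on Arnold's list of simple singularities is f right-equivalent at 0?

A_4

The Hessian of f at 0 has rank 1. Corank 1: A-series; mu = 4 gives A_4.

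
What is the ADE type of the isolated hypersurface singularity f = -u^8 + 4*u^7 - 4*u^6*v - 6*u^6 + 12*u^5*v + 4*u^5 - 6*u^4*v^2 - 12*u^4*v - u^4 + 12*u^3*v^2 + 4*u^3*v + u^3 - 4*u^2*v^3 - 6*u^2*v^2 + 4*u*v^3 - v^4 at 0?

The Hessian of f at 0 has rank 0. Corank 2; j^3 = u^3 is a perfect cube, so E-series; the 4-jet and mu = 6 give E_6.

E_6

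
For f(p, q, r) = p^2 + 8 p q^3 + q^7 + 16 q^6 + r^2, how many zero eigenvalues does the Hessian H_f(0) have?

The Hessian at 0 is [[2, 0, 0], [0, 0, 0], [0, 0, 2]] of rank 2; hence corank 1.

1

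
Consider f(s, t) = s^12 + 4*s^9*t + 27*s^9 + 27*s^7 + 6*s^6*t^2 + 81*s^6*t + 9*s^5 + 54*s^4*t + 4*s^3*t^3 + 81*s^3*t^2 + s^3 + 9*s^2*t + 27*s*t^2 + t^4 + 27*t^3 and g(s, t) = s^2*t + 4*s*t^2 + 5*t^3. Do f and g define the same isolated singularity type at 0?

The Hessian of f at 0 has rank 0. Corank 2; j^3 = (s + 3*t)^3 is a perfect cube, so E-series; the 4-jet and mu = 6 give E_6. The Hessian of g at 0 has rank 0. Corank 2; j^3 = t*(s^2 + 4*s*t + 5*t^2) splits into three distinct lines over C (the quadratic factor has nonzero discriminant), so D_4. f is E_6 but g is D_4, hence not right-equivalent.

No.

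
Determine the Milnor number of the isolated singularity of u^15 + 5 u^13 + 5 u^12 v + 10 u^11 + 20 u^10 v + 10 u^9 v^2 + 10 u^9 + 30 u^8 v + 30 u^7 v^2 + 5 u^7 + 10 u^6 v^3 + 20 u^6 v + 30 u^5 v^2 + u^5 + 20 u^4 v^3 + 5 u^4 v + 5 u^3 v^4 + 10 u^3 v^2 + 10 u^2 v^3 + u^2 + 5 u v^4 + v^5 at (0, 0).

4

The Hessian of f at 0 has rank 1. Corank 1: A-series; mu = 4 gives A_4.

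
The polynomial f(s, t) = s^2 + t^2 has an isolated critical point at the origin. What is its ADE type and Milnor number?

Type A_{1}, Milnor number mu = 1.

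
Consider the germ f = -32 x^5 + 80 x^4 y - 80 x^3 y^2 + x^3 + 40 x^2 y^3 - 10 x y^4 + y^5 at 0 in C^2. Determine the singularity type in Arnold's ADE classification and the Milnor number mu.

Type E_8, Milnor number mu = 8.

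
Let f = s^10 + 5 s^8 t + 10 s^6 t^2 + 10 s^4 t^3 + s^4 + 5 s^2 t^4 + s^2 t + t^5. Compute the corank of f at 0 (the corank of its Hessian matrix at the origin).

2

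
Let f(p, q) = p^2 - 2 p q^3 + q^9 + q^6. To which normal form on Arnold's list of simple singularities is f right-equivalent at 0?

A_8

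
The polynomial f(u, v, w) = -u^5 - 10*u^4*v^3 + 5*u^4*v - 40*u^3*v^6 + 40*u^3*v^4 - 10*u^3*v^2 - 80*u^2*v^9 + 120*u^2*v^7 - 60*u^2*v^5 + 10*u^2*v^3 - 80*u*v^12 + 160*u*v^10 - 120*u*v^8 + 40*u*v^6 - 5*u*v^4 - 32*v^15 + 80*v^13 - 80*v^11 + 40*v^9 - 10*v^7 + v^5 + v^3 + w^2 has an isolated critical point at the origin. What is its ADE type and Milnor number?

Type E8, Milnor number mu = 8.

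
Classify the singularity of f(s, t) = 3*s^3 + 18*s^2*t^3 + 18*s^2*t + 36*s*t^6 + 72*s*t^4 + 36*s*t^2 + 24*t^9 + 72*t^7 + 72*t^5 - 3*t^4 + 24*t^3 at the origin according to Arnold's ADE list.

The Hessian of f at 0 has rank 0. Corank 2; j^3 = 3*(s + 2*t)^3 is a perfect cube, so E-series; the 4-jet and mu = 6 give E_6.

E_6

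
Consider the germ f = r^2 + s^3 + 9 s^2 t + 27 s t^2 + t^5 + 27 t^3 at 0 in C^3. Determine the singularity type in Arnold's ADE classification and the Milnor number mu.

Type E8, Milnor number mu = 8.

The Hessian of f at 0 has rank 1. Corank 2; j^3 = (s + 3*t)^3 is a perfect cube, so E-series; the 5-jet and mu = 8 give E_8.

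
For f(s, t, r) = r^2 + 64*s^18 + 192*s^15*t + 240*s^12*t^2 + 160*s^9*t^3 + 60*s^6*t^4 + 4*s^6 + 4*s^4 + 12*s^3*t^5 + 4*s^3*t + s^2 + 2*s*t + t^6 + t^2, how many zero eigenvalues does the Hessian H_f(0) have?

Hessian at 0 has rank 2.

1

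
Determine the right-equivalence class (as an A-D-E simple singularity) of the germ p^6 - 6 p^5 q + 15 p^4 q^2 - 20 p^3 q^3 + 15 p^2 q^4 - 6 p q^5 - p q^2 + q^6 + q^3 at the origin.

D_{7}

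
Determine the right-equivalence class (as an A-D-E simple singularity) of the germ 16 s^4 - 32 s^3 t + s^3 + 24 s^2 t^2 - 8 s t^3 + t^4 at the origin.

The Hessian of f at 0 is [[0, 0], [0, 0]] with rank 0, so corank 2. A Groebner basis of the Jacobian ideal J(f) in C{s,t} is {t^4, s*t^2 - t^3/6, s^2}; counting standard monomials gives mu = 6. Corank 2; j^3 = s^3 is a perfect cube, so E-series; the 4-jet and mu = 6 give E_6.

E_{6}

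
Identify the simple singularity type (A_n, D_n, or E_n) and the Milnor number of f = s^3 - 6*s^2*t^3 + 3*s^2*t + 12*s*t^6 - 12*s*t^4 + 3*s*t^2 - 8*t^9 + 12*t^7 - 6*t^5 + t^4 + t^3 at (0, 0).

Type E_{6}, Milnor number mu = 6.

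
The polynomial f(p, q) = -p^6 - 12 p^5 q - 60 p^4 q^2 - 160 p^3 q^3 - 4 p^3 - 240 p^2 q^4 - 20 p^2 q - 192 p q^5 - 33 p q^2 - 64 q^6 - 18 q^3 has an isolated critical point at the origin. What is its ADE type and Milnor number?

The Hessian of f at 0 has rank 0. Corank 2; j^3 = -(p + 2*q)*(2*p + 3*q)^2 has shape L^2 M (L != M), so D-series; mu = 7 gives D_7.

Type D7, Milnor number mu = 7.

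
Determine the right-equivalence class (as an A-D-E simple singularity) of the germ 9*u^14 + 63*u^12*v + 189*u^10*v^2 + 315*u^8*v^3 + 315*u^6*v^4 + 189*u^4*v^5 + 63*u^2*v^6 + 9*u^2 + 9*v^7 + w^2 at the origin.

The Hessian of f at 0 has rank 2. Corank 1: A-series; mu = 6 gives A_6.

A_{6}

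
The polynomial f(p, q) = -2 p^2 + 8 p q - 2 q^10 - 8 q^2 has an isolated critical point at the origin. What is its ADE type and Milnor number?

Type A_{9}, Milnor number mu = 9.

The Hessian of f at 0 is [[-4, 8], [8, -16]] with rank 1, so corank 1. A Groebner basis of the Jacobian ideal J(f) in C{p,q} is {q^9, p - 2*q}; counting standard monomials gives mu = 9. Corank 1: A-series; mu = 9 gives A_9.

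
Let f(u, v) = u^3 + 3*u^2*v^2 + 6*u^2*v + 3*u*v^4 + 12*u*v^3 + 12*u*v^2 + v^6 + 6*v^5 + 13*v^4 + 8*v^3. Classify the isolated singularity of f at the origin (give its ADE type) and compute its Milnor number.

Type E_{6}, Milnor number mu = 6.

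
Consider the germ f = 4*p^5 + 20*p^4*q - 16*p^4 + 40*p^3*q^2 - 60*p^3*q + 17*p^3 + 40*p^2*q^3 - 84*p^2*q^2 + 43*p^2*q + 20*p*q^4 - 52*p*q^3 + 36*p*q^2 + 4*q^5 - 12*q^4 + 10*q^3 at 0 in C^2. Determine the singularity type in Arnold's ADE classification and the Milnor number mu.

Type D4, Milnor number mu = 4.

The Hessian of f at 0 has rank 0. Corank 2; j^3 = (p + q)*(17*p^2 + 26*p*q + 10*q^2) splits into three distinct lines over C (the quadratic factor has nonzero discriminant), so D_4.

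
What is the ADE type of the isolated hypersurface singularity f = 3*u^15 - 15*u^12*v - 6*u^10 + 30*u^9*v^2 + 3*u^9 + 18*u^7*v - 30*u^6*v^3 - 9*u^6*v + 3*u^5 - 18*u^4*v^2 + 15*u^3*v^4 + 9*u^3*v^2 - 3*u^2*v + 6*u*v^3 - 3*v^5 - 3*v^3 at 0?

D_4

The Hessian of f at 0 has rank 0. Corank 2; j^3 = -3*v*(u^2 + v^2) splits into three distinct lines over C (the quadratic factor has nonzero discriminant), so D_4.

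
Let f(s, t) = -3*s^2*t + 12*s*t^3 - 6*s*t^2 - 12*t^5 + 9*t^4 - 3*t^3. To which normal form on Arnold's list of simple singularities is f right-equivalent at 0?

D5

The Hessian of f at 0 has rank 0. Corank 2; j^3 = -3*t*(s + t)^2 has shape L^2 M (L != M), so D-series; mu = 5 gives D_5.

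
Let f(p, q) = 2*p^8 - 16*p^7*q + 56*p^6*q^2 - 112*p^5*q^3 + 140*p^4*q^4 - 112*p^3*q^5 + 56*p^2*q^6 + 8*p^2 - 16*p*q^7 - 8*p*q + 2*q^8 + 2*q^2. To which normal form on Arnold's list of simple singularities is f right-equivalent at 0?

A7

The Hessian of f at 0 is [[16, -8], [-8, 4]] with rank 1, so corank 1. A Groebner basis of the Jacobian ideal J(f) in C{p,q} is {q^7, p - q/2}; counting standard monomials gives mu = 7. Corank 1: A-series; mu = 7 gives A_7.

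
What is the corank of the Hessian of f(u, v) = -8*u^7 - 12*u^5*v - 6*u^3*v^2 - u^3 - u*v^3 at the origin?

The Hessian at 0 is [[0, 0], [0, 0]] of rank 0; hence corank 2.

2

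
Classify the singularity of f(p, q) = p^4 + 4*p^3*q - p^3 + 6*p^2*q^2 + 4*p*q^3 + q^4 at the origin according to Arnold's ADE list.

The Hessian of f at 0 has rank 0. Corank 2; j^3 = -p^3 is a perfect cube, so E-series; the 4-jet and mu = 6 give E_6.

E6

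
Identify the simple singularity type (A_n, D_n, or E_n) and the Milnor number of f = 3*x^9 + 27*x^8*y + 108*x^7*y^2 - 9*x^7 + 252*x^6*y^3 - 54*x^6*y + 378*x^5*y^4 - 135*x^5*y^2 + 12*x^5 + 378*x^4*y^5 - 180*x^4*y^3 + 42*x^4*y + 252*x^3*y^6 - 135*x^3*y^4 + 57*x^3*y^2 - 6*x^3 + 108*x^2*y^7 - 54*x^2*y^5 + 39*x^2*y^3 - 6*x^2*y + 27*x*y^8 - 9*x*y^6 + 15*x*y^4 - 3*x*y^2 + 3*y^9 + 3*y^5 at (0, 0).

Type D_4, Milnor number mu = 4.

The Hessian of f at 0 is [[0, 0], [0, 0]] with rank 0, so corank 2. A Groebner basis of the Jacobian ideal J(f) in C{x,y} is {y^3, x^2 + y^2/2, x*y - y^2/2}; counting standard monomials gives mu = 4. Corank 2; j^3 = -3*x*(2*x^2 + 2*x*y + y^2) splits into three distinct lines over C (the quadratic factor has nonzero discriminant), so D_4.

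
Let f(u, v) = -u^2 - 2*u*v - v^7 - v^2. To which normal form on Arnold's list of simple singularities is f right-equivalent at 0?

The Hessian of f at 0 has rank 1. Corank 1: A-series; mu = 6 gives A_6.

A_{6}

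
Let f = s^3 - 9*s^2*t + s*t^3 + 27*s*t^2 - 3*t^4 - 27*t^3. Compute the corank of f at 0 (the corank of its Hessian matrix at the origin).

Hessian at 0 has rank 0.

2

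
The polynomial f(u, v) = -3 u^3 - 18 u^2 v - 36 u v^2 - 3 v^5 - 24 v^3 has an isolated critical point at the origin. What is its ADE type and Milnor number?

Type E8, Milnor number mu = 8.

The Hessian of f at 0 is [[0, 0], [0, 0]] with rank 0, so corank 2. A Groebner basis of the Jacobian ideal J(f) in C{u,v} is {v^4, u^2 + 4*u*v + 4*v^2}; counting standard monomials gives mu = 8. Corank 2; j^3 = -3*(u + 2*v)^3 is a perfect cube, so E-series; the 5-jet and mu = 8 give E_8.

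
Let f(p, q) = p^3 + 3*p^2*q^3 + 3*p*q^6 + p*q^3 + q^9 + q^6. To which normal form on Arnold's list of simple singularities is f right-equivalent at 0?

The Hessian of f at 0 is [[0, 0], [0, 0]] with rank 0, so corank 2. A Groebner basis of the Jacobian ideal J(f) in C{p,q} is {p^3, p*q^2, 3*p^2 + q^3}; counting standard monomials gives mu = 7. Corank 2; j^3 = p^3 is a perfect cube, so E-series; the 4-jet and mu = 7 give E_7.

E_{7}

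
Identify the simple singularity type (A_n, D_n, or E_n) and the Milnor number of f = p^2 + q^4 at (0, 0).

Type A_{3}, Milnor number mu = 3.

The Hessian of f at 0 is [[2, 0], [0, 0]] with rank 1, so corank 1. A Groebner basis of the Jacobian ideal J(f) in C{p,q} is {q^3, p}; counting standard monomials gives mu = 3. Corank 1: A-series; mu = 3 gives A_3.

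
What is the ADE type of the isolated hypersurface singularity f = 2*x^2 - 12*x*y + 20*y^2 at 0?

The Hessian of f at 0 has rank 2. Corank 0: nondegenerate Morse point, so A_1.

A_1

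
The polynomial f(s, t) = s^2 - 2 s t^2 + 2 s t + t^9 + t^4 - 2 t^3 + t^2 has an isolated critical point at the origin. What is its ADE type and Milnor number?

The Hessian of f at 0 has rank 1. Corank 1: A-series; mu = 8 gives A_8.

Type A8, Milnor number mu = 8.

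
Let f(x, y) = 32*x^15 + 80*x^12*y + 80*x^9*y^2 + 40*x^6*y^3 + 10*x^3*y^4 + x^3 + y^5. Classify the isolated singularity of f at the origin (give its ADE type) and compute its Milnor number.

The Hessian of f at 0 has rank 0. Corank 2; j^3 = x^3 is a perfect cube, so E-series; the 5-jet and mu = 8 give E_8.

Type E_8, Milnor number mu = 8.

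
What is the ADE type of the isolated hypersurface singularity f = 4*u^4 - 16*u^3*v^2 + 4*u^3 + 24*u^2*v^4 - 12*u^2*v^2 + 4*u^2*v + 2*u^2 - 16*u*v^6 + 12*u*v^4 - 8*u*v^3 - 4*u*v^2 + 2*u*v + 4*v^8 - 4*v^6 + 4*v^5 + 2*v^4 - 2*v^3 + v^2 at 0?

A1

The Hessian of f at 0 has rank 2. Corank 0: nondegenerate Morse point, so A_1.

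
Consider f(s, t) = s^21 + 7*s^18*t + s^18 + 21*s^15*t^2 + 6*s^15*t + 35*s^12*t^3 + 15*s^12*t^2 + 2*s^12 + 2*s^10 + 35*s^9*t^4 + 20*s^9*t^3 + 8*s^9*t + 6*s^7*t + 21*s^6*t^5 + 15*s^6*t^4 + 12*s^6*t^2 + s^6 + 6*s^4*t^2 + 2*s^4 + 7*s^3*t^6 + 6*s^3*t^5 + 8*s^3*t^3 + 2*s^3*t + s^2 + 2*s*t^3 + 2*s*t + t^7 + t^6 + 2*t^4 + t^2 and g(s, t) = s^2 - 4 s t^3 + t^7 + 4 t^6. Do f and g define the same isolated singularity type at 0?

The Hessian of f at 0 is [[2, 2], [2, 2]] with rank 1, so corank 1. A Groebner basis of the Jacobian ideal J(f) in C{s,t} is {-s/3 + t^5 - t/3, s^2 - t^2, s*t + t^2}; counting standard monomials gives mu = 6. Corank 1: A-series; mu = 6 gives A_6. The Hessian of g at 0 is [[2, 0], [0, 0]] with rank 1, so corank 1. A Groebner basis of the Jacobian ideal J(g) in C{s,t} is {-s/2 + t^3, s^2}; counting standard monomials gives mu = 6. Corank 1: A-series; mu = 6 gives A_6. Both have type A_6, hence right-equivalent.

Yes.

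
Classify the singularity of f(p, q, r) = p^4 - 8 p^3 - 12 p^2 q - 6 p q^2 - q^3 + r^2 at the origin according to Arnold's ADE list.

The Hessian of f at 0 has rank 1. Corank 2; j^3 = -(2*p + q)^3 is a perfect cube, so E-series; the 4-jet and mu = 6 give E_6.

E_6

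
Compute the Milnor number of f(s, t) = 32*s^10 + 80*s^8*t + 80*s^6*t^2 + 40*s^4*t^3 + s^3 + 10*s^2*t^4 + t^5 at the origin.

8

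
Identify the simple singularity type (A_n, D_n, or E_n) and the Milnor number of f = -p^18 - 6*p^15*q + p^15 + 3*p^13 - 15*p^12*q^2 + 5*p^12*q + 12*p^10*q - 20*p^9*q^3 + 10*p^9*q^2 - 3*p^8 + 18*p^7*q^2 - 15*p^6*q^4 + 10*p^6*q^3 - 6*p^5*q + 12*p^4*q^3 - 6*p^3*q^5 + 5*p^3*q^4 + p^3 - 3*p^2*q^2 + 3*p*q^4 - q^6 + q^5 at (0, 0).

Type E_{8}, Milnor number mu = 8.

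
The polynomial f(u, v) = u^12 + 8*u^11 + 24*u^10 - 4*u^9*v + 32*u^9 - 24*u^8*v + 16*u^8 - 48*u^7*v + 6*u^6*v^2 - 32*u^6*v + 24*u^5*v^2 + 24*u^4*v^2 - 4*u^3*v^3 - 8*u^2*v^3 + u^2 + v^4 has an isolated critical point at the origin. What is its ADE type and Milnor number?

Type A3, Milnor number mu = 3.

The Hessian of f at 0 has rank 1. Corank 1: A-series; mu = 3 gives A_3.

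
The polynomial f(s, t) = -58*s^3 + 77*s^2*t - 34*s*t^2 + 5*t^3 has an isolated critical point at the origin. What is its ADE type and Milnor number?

The Hessian of f at 0 has rank 0. Corank 2; j^3 = -(2*s - t)*(29*s^2 - 24*s*t + 5*t^2) splits into three distinct lines over C (the quadratic factor has nonzero discriminant), so D_4.

Type D4, Milnor number mu = 4.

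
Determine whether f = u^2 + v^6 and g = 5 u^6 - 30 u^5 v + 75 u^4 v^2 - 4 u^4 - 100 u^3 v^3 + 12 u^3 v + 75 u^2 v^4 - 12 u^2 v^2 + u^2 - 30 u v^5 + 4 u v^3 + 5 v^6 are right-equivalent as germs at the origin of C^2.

Yes.

The Hessian of f at 0 has rank 1. Corank 1: A-series; mu = 5 gives A_5. The Hessian of g at 0 has rank 1. Corank 1: A-series; mu = 5 gives A_5. Both have type A_5, hence right-equivalent.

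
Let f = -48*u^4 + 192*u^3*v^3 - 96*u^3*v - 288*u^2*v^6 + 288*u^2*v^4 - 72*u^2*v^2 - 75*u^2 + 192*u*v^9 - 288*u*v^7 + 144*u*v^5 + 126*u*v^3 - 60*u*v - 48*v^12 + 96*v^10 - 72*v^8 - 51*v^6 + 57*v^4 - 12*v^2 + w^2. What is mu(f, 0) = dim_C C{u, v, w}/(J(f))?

3

The Hessian of f at 0 is [[-150, -60, 0], [-60, -24, 0], [0, 0, 2]] with rank 2, so corank 1. A Groebner basis of the Jacobian ideal J(f) in C{u,v,w} is {v^3, u + 2*v/5, w}; counting standard monomials gives mu = 3. Corank 1: A-series; mu = 3 gives A_3.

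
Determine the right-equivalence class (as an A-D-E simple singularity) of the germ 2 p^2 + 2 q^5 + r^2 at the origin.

A_{4}

The Hessian of f at 0 has rank 2. Corank 1: A-series; mu = 4 gives A_4.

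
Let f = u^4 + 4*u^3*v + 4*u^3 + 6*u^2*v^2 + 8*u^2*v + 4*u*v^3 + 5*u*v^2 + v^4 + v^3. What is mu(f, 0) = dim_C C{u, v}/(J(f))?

The Hessian of f at 0 is [[0, 0], [0, 0]] with rank 0, so corank 2. A Groebner basis of the Jacobian ideal J(f) in C{u,v} is {u*v^2 + 2*u*v + v^2, -4*u*v + v^3 - 2*v^2, u^2 + 3*u*v/2 + v^2/2}; counting standard monomials gives mu = 5. Corank 2; j^3 = (u + v)*(2*u + v)^2 has shape L^2 M (L != M), so D-series; mu = 5 gives D_5.

5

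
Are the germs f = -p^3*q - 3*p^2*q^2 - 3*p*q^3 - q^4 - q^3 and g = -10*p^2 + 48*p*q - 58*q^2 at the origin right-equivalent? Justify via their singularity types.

The Hessian of f at 0 has rank 0. Corank 2; j^3 = -q^3 is a perfect cube, so E-series; the 4-jet and mu = 7 give E_7. The Hessian of g at 0 has rank 2. Corank 0: nondegenerate Morse point, so A_1. f is E_7 but g is A_1, hence not right-equivalent.

No.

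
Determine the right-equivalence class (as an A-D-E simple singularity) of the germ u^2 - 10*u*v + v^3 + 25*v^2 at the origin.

A2

The Hessian of f at 0 is [[2, -10], [-10, 50]] with rank 1, so corank 1. A Groebner basis of the Jacobian ideal J(f) in C{u,v} is {v^2, u - 5*v}; counting standard monomials gives mu = 2. Corank 1: A-series; mu = 2 gives A_2.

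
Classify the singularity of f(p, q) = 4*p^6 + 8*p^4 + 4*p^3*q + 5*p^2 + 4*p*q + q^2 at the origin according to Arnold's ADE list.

The Hessian of f at 0 is [[10, 4], [4, 2]] with rank 2, so corank 0. A Groebner basis of the Jacobian ideal J(f) in C{p,q} is {p, q}; counting standard monomials gives mu = 1. Corank 0: nondegenerate Morse point, so A_1.

A1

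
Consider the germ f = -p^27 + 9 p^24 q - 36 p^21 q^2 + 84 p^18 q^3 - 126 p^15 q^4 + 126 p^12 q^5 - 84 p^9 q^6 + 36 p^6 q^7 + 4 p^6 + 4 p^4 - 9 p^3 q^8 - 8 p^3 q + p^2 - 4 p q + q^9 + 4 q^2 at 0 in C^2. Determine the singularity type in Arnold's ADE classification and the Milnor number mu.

Type A_8, Milnor number mu = 8.

The Hessian of f at 0 is [[2, -4], [-4, 8]] with rank 1, so corank 1. A Groebner basis of the Jacobian ideal J(f) in C{p,q} is {-p^2/8 + p*q^3 + 5*p*q/8 - 3*q^2/4, -3*p^2/32 + 7*p*q/16 + q^4 - q^2/2, p^3 + p/2 - q, p^2*q - 2*p*q^2 + p/12 + 4*q^3/3 - q/6}; counting standard monomials gives mu = 8. Corank 1: A-series; mu = 8 gives A_8.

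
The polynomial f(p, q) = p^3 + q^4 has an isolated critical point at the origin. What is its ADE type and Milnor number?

Type E_{6}, Milnor number mu = 6.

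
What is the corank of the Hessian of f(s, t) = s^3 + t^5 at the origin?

2

The Hessian at 0 is [[0, 0], [0, 0]] of rank 0; hence corank 2.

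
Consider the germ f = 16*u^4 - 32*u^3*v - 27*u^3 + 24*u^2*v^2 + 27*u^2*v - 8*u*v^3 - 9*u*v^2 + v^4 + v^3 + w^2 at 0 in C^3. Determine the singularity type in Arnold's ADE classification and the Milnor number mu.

The Hessian of f at 0 is [[0, 0, 0], [0, 0, 0], [0, 0, 2]] with rank 1, so corank 2. A Groebner basis of the Jacobian ideal J(f) in C{u,v,w} is {v^4, u*v^2 - 7*v^3/18, u^2 - 2*u*v/3 + v^2/9, w}; counting standard monomials gives mu = 6. Corank 2; j^3 = -(3*u - v)^3 is a perfect cube, so E-series; the 4-jet and mu = 6 give E_6.

Type E6, Milnor number mu = 6.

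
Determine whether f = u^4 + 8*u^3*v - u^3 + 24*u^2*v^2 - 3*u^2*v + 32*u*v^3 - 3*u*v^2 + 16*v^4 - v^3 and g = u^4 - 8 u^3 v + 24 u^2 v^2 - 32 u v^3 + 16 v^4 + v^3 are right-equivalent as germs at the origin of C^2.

The Hessian of f at 0 has rank 0. Corank 2; j^3 = -(u + v)^3 is a perfect cube, so E-series; the 4-jet and mu = 6 give E_6. The Hessian of g at 0 has rank 0. Corank 2; j^3 = v^3 is a perfect cube, so E-series; the 4-jet and mu = 6 give E_6. Both have type E_6, hence right-equivalent.

Yes.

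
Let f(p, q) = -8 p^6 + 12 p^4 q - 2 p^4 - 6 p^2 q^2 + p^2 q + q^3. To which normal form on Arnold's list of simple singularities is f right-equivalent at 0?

D_{4}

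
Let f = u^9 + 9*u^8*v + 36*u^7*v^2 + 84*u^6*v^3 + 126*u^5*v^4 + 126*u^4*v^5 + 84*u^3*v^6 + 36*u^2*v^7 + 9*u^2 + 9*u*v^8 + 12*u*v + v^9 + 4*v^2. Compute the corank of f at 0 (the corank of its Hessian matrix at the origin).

The Hessian at 0 is [[18, 12], [12, 8]] of rank 1; hence corank 1.

1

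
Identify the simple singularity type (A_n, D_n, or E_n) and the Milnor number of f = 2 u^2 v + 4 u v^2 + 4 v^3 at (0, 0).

Type D4, Milnor number mu = 4.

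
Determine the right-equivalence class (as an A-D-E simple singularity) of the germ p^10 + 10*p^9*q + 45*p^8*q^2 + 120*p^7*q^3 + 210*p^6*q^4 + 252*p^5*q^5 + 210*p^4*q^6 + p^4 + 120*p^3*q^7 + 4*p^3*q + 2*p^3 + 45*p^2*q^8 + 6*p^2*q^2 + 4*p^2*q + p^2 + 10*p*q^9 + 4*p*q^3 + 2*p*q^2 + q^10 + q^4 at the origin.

A9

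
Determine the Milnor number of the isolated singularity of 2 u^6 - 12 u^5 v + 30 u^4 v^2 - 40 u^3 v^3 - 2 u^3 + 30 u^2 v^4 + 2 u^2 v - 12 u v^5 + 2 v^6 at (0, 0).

7

The Hessian of f at 0 is [[0, 0], [0, 0]] with rank 0, so corank 2. A Groebner basis of the Jacobian ideal J(f) in C{u,v} is {u*v/6 + v^5, u*v^2, u^2 - u*v}; counting standard monomials gives mu = 7. Corank 2; j^3 = -2*u^2*(u - v) has shape L^2 M (L != M), so D-series; mu = 7 gives D_7.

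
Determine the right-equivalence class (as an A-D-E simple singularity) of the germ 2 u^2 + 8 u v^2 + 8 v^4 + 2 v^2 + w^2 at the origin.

A_1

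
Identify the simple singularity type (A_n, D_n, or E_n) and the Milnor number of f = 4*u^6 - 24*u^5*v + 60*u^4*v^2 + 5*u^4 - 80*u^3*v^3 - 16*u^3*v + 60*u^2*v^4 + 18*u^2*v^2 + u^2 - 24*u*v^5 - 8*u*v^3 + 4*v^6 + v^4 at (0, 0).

Type A3, Milnor number mu = 3.

The Hessian of f at 0 has rank 1. Corank 1: A-series; mu = 3 gives A_3.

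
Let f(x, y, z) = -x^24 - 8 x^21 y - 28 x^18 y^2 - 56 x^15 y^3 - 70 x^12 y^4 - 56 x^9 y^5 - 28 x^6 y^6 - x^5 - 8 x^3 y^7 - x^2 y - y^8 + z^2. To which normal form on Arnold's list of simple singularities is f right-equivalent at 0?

The Hessian of f at 0 has rank 1. Corank 2; j^3 = -x^2*y has shape L^2 M (L != M), so D-series; mu = 9 gives D_9.

D9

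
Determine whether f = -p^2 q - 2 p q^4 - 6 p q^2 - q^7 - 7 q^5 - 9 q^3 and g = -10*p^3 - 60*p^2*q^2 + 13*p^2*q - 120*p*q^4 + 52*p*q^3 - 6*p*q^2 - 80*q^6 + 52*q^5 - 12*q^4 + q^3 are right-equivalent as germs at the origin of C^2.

The Hessian of f at 0 has rank 0. Corank 2; j^3 = -q*(p + 3*q)^2 has shape L^2 M (L != M), so D-series; mu = 6 gives D_6. The Hessian of g at 0 has rank 0. Corank 2; j^3 = -(2*p - q)*(5*p^2 - 4*p*q + q^2) splits into three distinct lines over C (the quadratic factor has nonzero discriminant), so D_4. f is D_6 but g is D_4, hence not right-equivalent.

No.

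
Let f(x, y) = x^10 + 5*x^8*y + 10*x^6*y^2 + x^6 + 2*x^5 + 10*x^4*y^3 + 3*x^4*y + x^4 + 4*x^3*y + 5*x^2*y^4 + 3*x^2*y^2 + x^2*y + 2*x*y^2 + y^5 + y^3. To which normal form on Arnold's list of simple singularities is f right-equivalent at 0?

D_6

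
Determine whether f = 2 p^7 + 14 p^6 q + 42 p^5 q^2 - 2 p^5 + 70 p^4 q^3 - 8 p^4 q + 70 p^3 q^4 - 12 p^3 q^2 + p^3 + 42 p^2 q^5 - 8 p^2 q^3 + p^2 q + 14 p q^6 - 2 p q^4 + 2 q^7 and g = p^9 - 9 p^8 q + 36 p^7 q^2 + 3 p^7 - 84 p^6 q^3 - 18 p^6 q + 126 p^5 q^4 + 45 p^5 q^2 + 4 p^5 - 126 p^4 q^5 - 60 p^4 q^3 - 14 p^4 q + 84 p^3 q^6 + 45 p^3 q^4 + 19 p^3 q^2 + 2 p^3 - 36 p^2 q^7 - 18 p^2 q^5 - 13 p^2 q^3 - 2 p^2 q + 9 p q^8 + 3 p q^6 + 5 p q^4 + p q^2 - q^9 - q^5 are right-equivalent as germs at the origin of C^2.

The Hessian of f at 0 has rank 0. Corank 2; j^3 = p^2*(p + q) has shape L^2 M (L != M), so D-series; mu = 8 gives D_8. The Hessian of g at 0 has rank 0. Corank 2; j^3 = p*(2*p^2 - 2*p*q + q^2) splits into three distinct lines over C (the quadratic factor has nonzero discriminant), so D_4. f is D_8 but g is D_4, hence not right-equivalent.

No.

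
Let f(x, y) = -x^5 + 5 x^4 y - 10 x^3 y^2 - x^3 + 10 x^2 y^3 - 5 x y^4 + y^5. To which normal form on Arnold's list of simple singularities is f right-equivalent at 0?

E_8

The Hessian of f at 0 is [[0, 0], [0, 0]] with rank 0, so corank 2. A Groebner basis of the Jacobian ideal J(f) in C{x,y} is {y^5, x*y^3 - y^4/4, x^2}; counting standard monomials gives mu = 8. Corank 2; j^3 = -x^3 is a perfect cube, so E-series; the 5-jet and mu = 8 give E_8.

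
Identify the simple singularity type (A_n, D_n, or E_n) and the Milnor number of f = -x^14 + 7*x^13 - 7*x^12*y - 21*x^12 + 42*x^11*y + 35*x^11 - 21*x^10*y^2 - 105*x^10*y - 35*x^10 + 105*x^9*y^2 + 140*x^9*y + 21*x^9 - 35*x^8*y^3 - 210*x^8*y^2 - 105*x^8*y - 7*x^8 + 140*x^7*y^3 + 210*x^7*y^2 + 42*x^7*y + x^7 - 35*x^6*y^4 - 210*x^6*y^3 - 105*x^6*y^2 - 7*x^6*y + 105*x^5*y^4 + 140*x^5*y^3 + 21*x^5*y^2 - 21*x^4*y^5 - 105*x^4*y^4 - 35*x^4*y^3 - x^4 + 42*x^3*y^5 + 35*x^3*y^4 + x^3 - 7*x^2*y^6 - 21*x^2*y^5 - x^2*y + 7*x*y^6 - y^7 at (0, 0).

The Hessian of f at 0 has rank 0. Corank 2; j^3 = x^2*(x - y) has shape L^2 M (L != M), so D-series; mu = 8 gives D_8.

Type D_{8}, Milnor number mu = 8.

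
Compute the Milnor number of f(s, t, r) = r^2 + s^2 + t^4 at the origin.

The Hessian of f at 0 is [[2, 0, 0], [0, 0, 0], [0, 0, 2]] with rank 2, so corank 1. A Groebner basis of the Jacobian ideal J(f) in C{s,t,r} is {t^3, s, r}; counting standard monomials gives mu = 3. Corank 1: A-series; mu = 3 gives A_3.

3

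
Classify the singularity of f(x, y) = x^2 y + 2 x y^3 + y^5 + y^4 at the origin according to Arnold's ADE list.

D_5

The Hessian of f at 0 has rank 0. Corank 2; j^3 = x^2*y has shape L^2 M (L != M), so D-series; mu = 5 gives D_5.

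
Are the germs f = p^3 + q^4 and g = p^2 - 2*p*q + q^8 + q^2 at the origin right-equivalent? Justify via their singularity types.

No.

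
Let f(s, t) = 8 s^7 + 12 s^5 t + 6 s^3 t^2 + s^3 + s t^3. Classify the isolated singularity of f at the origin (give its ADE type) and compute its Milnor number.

Type E_7, Milnor number mu = 7.

The Hessian of f at 0 has rank 0. Corank 2; j^3 = s^3 is a perfect cube, so E-series; the 4-jet and mu = 7 give E_7.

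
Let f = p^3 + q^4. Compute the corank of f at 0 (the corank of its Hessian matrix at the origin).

Hessian at 0 has rank 0.

2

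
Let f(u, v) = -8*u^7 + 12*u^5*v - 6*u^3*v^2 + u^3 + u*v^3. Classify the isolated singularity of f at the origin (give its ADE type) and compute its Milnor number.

The Hessian of f at 0 is [[0, 0], [0, 0]] with rank 0, so corank 2. A Groebner basis of the Jacobian ideal J(f) in C{u,v} is {u^3, u*v^2, 3*u^2 + v^3}; counting standard monomials gives mu = 7. Corank 2; j^3 = u^3 is a perfect cube, so E-series; the 4-jet and mu = 7 give E_7.

Type E7, Milnor number mu = 7.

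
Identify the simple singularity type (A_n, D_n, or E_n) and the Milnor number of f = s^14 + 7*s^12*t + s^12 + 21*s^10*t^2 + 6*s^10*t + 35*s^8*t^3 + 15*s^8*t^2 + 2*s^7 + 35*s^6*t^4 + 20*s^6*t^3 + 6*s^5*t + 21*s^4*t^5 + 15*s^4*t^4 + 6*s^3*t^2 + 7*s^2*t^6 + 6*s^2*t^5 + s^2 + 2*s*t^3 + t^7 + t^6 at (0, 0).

The Hessian of f at 0 is [[2, 0], [0, 0]] with rank 1, so corank 1. A Groebner basis of the Jacobian ideal J(f) in C{s,t} is {s + t^3, s^2}; counting standard monomials gives mu = 6. Corank 1: A-series; mu = 6 gives A_6.

Type A_6, Milnor number mu = 6.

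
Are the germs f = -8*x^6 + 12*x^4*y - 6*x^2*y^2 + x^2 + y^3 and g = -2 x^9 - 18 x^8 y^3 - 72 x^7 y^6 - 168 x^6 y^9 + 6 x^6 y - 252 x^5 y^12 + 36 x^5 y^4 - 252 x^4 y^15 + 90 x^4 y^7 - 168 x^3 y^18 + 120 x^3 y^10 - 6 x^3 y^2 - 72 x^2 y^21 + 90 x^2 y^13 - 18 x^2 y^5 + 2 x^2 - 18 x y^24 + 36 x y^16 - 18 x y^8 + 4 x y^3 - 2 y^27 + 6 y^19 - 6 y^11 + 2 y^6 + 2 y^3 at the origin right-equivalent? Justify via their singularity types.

Yes.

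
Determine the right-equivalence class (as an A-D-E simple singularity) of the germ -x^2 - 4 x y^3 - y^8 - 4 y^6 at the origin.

The Hessian of f at 0 is [[-2, 0], [0, 0]] with rank 1, so corank 1. A Groebner basis of the Jacobian ideal J(f) in C{x,y} is {x^3, x^2*y, x/2 + y^3}; counting standard monomials gives mu = 7. Corank 1: A-series; mu = 7 gives A_7.

A_7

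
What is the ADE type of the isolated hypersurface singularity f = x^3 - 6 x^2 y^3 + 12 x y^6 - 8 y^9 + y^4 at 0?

E_{6}

The Hessian of f at 0 has rank 0. Corank 2; j^3 = x^3 is a perfect cube, so E-series; the 4-jet and mu = 6 give E_6.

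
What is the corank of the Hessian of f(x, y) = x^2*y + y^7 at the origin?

The Hessian at 0 is [[0, 0], [0, 0]] of rank 0; hence corank 2.

2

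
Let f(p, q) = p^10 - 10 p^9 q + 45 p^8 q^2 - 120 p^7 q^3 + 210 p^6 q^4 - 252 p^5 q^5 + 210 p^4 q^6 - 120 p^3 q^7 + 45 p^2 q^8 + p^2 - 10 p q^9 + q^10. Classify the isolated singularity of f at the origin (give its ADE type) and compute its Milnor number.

Type A9, Milnor number mu = 9.

The Hessian of f at 0 is [[2, 0], [0, 0]] with rank 1, so corank 1. A Groebner basis of the Jacobian ideal J(f) in C{p,q} is {q^9, p}; counting standard monomials gives mu = 9. Corank 1: A-series; mu = 9 gives A_9.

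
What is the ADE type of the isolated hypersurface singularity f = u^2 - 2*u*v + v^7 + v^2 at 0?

A6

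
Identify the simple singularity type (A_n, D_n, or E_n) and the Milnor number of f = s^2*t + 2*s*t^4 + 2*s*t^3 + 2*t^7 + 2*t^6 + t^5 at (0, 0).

Type D_8, Milnor number mu = 8.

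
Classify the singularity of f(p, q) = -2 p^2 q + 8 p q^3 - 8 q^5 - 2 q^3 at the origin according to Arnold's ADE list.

D4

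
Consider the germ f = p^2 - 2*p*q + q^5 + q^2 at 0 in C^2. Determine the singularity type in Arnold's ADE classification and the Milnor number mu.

The Hessian of f at 0 is [[2, -2], [-2, 2]] with rank 1, so corank 1. A Groebner basis of the Jacobian ideal J(f) in C{p,q} is {q^4, p - q}; counting standard monomials gives mu = 4. Corank 1: A-series; mu = 4 gives A_4.

Type A_4, Milnor number mu = 4.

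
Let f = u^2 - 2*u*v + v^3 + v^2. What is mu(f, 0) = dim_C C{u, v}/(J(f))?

2

The Hessian of f at 0 is [[2, -2], [-2, 2]] with rank 1, so corank 1. A Groebner basis of the Jacobian ideal J(f) in C{u,v} is {v^2, u - v}; counting standard monomials gives mu = 2. Corank 1: A-series; mu = 2 gives A_2.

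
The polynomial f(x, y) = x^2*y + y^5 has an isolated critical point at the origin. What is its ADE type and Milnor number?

The Hessian of f at 0 has rank 0. Corank 2; j^3 = x^2*y has shape L^2 M (L != M), so D-series; mu = 6 gives D_6.

Type D_{6}, Milnor number mu = 6.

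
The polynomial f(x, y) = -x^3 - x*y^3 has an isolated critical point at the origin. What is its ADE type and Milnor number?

The Hessian of f at 0 has rank 0. Corank 2; j^3 = -x^3 is a perfect cube, so E-series; the 4-jet and mu = 7 give E_7.

Type E_7, Milnor number mu = 7.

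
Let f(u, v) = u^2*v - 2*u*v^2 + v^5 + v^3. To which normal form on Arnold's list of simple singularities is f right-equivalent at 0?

The Hessian of f at 0 is [[0, 0], [0, 0]] with rank 0, so corank 2. A Groebner basis of the Jacobian ideal J(f) in C{u,v} is {u^2/5 + v^4 - v^2/5, u^3 - v^3, u*v - v^2}; counting standard monomials gives mu = 6. Corank 2; j^3 = v*(u - v)^2 has shape L^2 M (L != M), so D-series; mu = 6 gives D_6.

D_{6}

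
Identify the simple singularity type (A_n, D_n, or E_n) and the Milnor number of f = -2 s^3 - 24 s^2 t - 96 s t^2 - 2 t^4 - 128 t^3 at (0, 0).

The Hessian of f at 0 has rank 0. Corank 2; j^3 = -2*(s + 4*t)^3 is a perfect cube, so E-series; the 4-jet and mu = 6 give E_6.

Type E_{6}, Milnor number mu = 6.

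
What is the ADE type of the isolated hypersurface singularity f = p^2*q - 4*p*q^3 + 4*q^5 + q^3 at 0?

D4

The Hessian of f at 0 has rank 0. Corank 2; j^3 = q*(p^2 + q^2) splits into three distinct lines over C (the quadratic factor has nonzero discriminant), so D_4.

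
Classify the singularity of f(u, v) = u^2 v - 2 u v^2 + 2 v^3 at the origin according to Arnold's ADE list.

D_4

The Hessian of f at 0 is [[0, 0], [0, 0]] with rank 0, so corank 2. A Groebner basis of the Jacobian ideal J(f) in C{u,v} is {v^3, u^2 + 2*v^2, u*v - v^2}; counting standard monomials gives mu = 4. Corank 2; j^3 = v*(u^2 - 2*u*v + 2*v^2) splits into three distinct lines over C (the quadratic factor has nonzero discriminant), so D_4.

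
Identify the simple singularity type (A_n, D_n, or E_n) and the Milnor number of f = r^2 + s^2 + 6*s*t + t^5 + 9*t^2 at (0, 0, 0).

Type A_{4}, Milnor number mu = 4.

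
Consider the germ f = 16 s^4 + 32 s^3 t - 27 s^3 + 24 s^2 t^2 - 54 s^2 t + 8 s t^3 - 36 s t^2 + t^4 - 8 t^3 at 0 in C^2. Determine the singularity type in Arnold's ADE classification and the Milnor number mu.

Type E_6, Milnor number mu = 6.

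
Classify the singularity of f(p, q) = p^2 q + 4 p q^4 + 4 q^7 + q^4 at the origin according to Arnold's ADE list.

The Hessian of f at 0 is [[0, 0], [0, 0]] with rank 0, so corank 2. A Groebner basis of the Jacobian ideal J(f) in C{p,q} is {p^3, p^2/4 + q^3, p*q}; counting standard monomials gives mu = 5. Corank 2; j^3 = p^2*q has shape L^2 M (L != M), so D-series; mu = 5 gives D_5.

D_5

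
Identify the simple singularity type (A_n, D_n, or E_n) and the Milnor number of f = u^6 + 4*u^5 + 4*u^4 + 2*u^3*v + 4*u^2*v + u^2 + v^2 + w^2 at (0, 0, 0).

Type A1, Milnor number mu = 1.

The Hessian of f at 0 has rank 3. Corank 0: nondegenerate Morse point, so A_1.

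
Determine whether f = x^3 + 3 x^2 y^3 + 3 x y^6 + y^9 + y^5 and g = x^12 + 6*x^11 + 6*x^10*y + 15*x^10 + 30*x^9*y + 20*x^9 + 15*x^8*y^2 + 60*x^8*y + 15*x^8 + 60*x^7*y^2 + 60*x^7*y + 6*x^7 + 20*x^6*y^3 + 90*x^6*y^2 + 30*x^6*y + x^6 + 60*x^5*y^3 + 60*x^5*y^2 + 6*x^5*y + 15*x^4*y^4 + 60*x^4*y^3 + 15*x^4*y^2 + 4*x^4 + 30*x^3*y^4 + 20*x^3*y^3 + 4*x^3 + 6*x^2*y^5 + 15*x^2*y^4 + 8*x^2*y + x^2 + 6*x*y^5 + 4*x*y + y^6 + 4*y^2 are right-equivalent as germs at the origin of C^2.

The Hessian of f at 0 has rank 0. Corank 2; j^3 = x^3 is a perfect cube, so E-series; the 5-jet and mu = 8 give E_8. The Hessian of g at 0 has rank 1. Corank 1: A-series; mu = 5 gives A_5. f is E_8 but g is A_5, hence not right-equivalent.

No.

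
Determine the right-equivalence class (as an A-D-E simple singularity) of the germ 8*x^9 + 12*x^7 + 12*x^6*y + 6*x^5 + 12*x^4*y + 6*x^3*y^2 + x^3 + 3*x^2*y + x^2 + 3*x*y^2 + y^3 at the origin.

The Hessian of f at 0 has rank 1. Corank 1: A-series; mu = 2 gives A_2.

A_2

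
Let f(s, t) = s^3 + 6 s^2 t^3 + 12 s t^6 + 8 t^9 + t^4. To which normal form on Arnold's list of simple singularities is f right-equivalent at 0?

E6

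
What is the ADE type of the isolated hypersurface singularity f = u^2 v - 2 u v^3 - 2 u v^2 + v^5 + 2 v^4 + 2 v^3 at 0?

D_4

The Hessian of f at 0 is [[0, 0], [0, 0]] with rank 0, so corank 2. A Groebner basis of the Jacobian ideal J(f) in C{u,v} is {v^3, u^2 + 2*v^2, u*v - v^2}; counting standard monomials gives mu = 4. Corank 2; j^3 = v*(u^2 - 2*u*v + 2*v^2) splits into three distinct lines over C (the quadratic factor has nonzero discriminant), so D_4.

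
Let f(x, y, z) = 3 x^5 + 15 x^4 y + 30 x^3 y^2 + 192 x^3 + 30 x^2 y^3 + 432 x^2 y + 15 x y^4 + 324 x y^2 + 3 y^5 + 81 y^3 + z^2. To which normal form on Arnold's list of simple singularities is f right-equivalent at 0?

The Hessian of f at 0 has rank 1. Corank 2; j^3 = 3*(4*x + 3*y)^3 is a perfect cube, so E-series; the 5-jet and mu = 8 give E_8.

E_{8}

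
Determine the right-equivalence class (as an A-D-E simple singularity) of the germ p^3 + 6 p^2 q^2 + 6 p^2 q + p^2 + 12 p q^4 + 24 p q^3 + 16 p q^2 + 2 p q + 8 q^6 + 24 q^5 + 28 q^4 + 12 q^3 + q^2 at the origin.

The Hessian of f at 0 has rank 1. Corank 1: A-series; mu = 2 gives A_2.

A_{2}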